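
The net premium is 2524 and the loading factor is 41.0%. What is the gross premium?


Gross = net * (1 + loading)
= 2524 * (1 + 0.41)
= 2524 * 1.41
= 3558.84


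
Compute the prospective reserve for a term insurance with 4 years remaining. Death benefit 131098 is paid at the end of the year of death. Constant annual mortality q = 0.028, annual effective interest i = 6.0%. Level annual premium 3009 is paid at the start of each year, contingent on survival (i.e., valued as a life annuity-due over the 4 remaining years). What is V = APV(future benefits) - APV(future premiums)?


v = 1/(1+i) = 0.943396
APV(future benefits) per unit = sum_{k=0}^{3} k_p_x * q * v^(k+1) = 0.093216
APV(future benefits) = 131098 * 0.093216 = 12220.4025
Life annuity-due factor ä_{x:4} = sum_{k=0}^{3} k_p_x * v^k = 3.528883
APV(future premiums) = 3009 * 3.528883 = 10618.4094
V = 12220.4025 - 10618.4094
= 1601.9931


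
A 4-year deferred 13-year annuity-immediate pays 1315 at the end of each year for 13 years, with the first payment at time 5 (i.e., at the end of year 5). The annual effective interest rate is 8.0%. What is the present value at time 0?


PV at time 4 of the 13-year annuity-immediate:
a_n = 1315 * (1-(1+0.08)^(-13))/0.08 = 10393.4654
Discount back 4 years to time 0:
PV = 10393.4654 * (1+0.08)^(-4)
= 10393.4654 * 0.73503
= 7639.5073


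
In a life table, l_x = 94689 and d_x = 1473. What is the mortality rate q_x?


q_x = d_x / l_x
= 1473 / 94689
= 0.0156


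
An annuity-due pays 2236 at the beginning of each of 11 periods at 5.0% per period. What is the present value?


PV_due = PMT * (1-(1+i)^(-n))/i * (1+i)
PV_immediate = 18573.1422
PV_due = 18573.1422 * 1.05
= 19501.7993


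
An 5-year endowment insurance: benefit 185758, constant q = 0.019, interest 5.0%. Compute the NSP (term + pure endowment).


Term component = 14738.2469
Pure endowment = 5_p_x * v^5 * benefit = 0.908542 * 0.783526 * 185758 = 132234.893
NSP = 146973.1398


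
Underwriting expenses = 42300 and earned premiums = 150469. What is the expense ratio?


Expense ratio = expenses / premiums
= 42300 / 150469
= 0.2811


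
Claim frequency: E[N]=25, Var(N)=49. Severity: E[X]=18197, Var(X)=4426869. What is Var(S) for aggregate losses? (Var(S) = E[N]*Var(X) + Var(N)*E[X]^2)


Var(S) = E[N]*Var(X) + Var(N)*E[X]^2
= 25*4426869 + 49*18197^2
= 110671725 + 16225409641
= 1.6336e+10


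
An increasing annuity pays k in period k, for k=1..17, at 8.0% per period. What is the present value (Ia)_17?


(Ia)_n = sum_{k=1}^{n} k * v^k, v = 1/(1+i)
v = 0.925926
Sum computed term by term:
(Ia)_17 = 65.71


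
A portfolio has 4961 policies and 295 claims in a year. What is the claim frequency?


frequency = claims / policies
= 295 / 4961
= 0.0595


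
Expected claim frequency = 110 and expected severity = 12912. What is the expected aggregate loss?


E[S] = E[N] * E[X]
= 110 * 12912
= 1.4203e+06


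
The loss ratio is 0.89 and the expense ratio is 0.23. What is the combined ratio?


Combined ratio = loss ratio + expense ratio
= 0.89 + 0.23
= 1.12


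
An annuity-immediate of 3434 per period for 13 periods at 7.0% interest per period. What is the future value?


FV = PMT * ((1+i)^n - 1) / i
= 3434 * ((1.07)^13 - 1) / 0.07
= 3434 * (2.409845 - 1) / 0.07
= 69162.9676


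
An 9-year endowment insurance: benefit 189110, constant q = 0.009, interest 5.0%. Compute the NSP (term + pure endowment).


Term component = 11705.1815
Pure endowment = 9_p_x * v^9 * benefit = 0.921856 * 0.644609 * 189110 = 112376.0321
NSP = 124081.2136


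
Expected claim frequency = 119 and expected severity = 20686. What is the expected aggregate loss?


E[S] = E[N] * E[X]
= 119 * 20686
= 2.4616e+06


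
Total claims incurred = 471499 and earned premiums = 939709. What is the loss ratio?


Loss ratio = claims / premiums
= 471499 / 939709
= 0.5018


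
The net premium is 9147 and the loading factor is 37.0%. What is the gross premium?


Gross = net * (1 + loading)
= 9147 * (1 + 0.37)
= 9147 * 1.37
= 12531.39


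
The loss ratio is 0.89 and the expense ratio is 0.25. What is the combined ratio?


Combined ratio = loss ratio + expense ratio
= 0.89 + 0.25
= 1.14


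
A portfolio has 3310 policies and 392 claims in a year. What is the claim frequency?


frequency = claims / policies
= 392 / 3310
= 0.1184


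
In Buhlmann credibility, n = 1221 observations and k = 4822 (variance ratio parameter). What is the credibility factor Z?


Z = n / (n + k)
= 1221 / (1221 + 4822)
= 1221 / 6043
= 0.2021


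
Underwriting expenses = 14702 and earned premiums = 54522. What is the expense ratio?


Expense ratio = expenses / premiums
= 14702 / 54522
= 0.2697


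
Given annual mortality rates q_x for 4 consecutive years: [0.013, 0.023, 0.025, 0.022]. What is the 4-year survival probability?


p_k = 1 - q_k for each year
Survival = product of (1 - q_k)
= 0.987 * 0.977 * 0.975 * 0.978
= 0.9195


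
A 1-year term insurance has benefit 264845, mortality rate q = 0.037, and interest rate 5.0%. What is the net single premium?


NSP = benefit * q * v
v = 1/(1+i) = 0.952381
NSP = 264845 * 0.037 * 0.952381
= 9332.6333


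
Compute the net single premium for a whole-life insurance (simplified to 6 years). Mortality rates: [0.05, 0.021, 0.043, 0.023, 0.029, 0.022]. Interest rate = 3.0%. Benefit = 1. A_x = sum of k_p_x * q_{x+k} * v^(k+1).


v = 0.970874
Year 0: k_p_x=1.0, q=0.05, term=0.048544
Year 1: k_p_x=0.95, q=0.021, term=0.018805
Year 2: k_p_x=0.93005, q=0.043, term=0.036598
Year 3: k_p_x=0.890058, q=0.023, term=0.018189
Year 4: k_p_x=0.869587, q=0.029, term=0.021753
Year 5: k_p_x=0.844369, q=0.022, term=0.015557
A_x = 0.1594


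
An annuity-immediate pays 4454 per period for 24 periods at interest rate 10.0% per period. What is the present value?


PV = PMT * (1 - (1+i)^(-n)) / i
= 4454 * (1 - (1+0.1)^(-24)) / 0.1
= 4454 * (1 - 0.101526) / 0.1
= 4454 * 8.984744
= 40018.0499


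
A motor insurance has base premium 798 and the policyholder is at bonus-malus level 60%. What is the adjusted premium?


adjusted = base * BM_level / 100
= 798 * 60 / 100
= 798 * 0.6
= 478.8


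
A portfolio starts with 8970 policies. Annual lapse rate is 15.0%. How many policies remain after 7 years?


remaining = initial * (1 - lapse)^years
= 8970 * (1 - 0.15)^7
= 8970 * 0.320577
= 2875.5765


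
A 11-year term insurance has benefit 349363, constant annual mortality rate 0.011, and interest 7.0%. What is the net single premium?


NSP = benefit * sum_{k=0}^{n-1} k_p_x * q * v^(k+1)
With constant q=0.011, v=0.934579
Sum = 0.078675
NSP = 349363 * 0.078675
= 27486.1186


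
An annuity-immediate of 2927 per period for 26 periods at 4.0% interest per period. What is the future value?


FV = PMT * ((1+i)^n - 1) / i
= 2927 * ((1.04)^26 - 1) / 0.04
= 2927 * (2.77247 - 1) / 0.04
= 129700.4765


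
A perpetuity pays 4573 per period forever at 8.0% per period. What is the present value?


PV = PMT / i
= 4573 / 0.08
= 57162.5


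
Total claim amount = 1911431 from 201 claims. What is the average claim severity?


severity = total / number
= 1911431 / 201
= 9509.607


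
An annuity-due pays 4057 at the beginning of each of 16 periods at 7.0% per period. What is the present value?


PV_due = PMT * (1-(1+i)^(-n))/i * (1+i)
PV_immediate = 38325.0534
PV_due = 38325.0534 * 1.07
= 41007.8071


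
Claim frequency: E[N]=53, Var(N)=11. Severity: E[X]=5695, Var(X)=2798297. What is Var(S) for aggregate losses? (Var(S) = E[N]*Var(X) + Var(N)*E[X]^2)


Var(S) = E[N]*Var(X) + Var(N)*E[X]^2
= 53*2798297 + 11*5695^2
= 148309741 + 356763275
= 5.0507e+08


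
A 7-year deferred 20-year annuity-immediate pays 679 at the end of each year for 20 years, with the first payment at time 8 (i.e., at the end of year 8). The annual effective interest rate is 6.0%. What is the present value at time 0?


PV at time 7 of the 20-year annuity-immediate:
a_n = 679 * (1-(1+0.06)^(-20))/0.06 = 7788.0765
Discount back 7 years to time 0:
PV = 7788.0765 * (1+0.06)^(-7)
= 7788.0765 * 0.665057
= 5179.5157


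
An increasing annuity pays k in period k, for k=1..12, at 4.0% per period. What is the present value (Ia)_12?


(Ia)_n = sum_{k=1}^{n} k * v^k, v = 1/(1+i)
v = 0.961538
Sum computed term by term:
(Ia)_12 = 56.6328


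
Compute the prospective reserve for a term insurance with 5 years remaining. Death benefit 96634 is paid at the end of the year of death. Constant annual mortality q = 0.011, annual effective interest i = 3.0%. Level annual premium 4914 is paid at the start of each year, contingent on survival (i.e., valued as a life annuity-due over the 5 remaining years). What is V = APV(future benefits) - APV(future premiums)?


v = 1/(1+i) = 0.970874
APV(future benefits) per unit = sum_{k=0}^{4} k_p_x * q * v^(k+1) = 0.049313
APV(future benefits) = 96634 * 0.049313 = 4765.2959
Life annuity-due factor ä_{x:5} = sum_{k=0}^{4} k_p_x * v^k = 4.617474
APV(future premiums) = 4914 * 4.617474 = 22690.2669
V = 4765.2959 - 22690.2669
= -17924.971


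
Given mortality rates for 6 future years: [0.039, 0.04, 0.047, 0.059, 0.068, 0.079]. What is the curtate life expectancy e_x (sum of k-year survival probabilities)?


e_x = sum_{k=1}^{n} k_p_x
k_p_x values:
  1_p_x = 0.961
  2_p_x = 0.92256
  3_p_x = 0.8792
  4_p_x = 0.827327
  5_p_x = 0.771069
  6_p_x = 0.710154
e_x = 5.0713


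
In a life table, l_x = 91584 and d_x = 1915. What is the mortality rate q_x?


q_x = d_x / l_x
= 1915 / 91584
= 0.0209


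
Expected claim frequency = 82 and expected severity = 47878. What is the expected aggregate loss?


E[S] = E[N] * E[X]
= 82 * 47878
= 3.9260e+06


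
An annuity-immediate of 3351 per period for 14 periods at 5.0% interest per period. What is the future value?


FV = PMT * ((1+i)^n - 1) / i
= 3351 * ((1.05)^14 - 1) / 0.05
= 3351 * (1.979932 - 1) / 0.05
= 65675.0158


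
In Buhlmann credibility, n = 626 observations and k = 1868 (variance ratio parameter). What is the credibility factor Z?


Z = n / (n + k)
= 626 / (626 + 1868)
= 626 / 2494
= 0.251


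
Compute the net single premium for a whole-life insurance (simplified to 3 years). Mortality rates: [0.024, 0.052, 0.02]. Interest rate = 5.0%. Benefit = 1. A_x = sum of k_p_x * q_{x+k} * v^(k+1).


v = 0.952381
Year 0: k_p_x=1.0, q=0.024, term=0.022857
Year 1: k_p_x=0.976, q=0.052, term=0.046034
Year 2: k_p_x=0.925248, q=0.02, term=0.015985
A_x = 0.0849


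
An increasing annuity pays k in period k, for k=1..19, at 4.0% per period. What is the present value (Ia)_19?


(Ia)_n = sum_{k=1}^{n} k * v^k, v = 1/(1+i)
v = 0.961538
Sum computed term by term:
(Ia)_19 = 116.0273


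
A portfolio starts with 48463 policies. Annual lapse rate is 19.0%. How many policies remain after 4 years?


remaining = initial * (1 - lapse)^years
= 48463 * (1 - 0.19)^4
= 48463 * 0.430467
= 20861.7324


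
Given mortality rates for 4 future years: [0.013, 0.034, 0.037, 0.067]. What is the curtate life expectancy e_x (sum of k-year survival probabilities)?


e_x = sum_{k=1}^{n} k_p_x
k_p_x values:
  1_p_x = 0.987
  2_p_x = 0.953442
  3_p_x = 0.918165
  4_p_x = 0.856648
e_x = 3.7153


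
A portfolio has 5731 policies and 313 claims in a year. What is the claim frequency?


frequency = claims / policies
= 313 / 5731
= 0.0546


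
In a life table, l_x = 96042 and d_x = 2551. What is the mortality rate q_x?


q_x = d_x / l_x
= 2551 / 96042
= 0.0266


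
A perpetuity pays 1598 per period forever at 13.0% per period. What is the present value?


PV = PMT / i
= 1598 / 0.13
= 12292.3077


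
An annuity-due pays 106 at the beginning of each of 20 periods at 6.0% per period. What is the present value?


PV_due = PMT * (1-(1+i)^(-n))/i * (1+i)
PV_immediate = 1215.8116
PV_due = 1215.8116 * 1.06
= 1288.7603


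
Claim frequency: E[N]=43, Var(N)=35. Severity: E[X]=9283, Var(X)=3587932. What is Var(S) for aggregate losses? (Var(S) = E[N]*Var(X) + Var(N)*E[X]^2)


Var(S) = E[N]*Var(X) + Var(N)*E[X]^2
= 43*3587932 + 35*9283^2
= 154281076 + 3016093115
= 3.1704e+09


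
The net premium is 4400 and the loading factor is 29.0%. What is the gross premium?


Gross = net * (1 + loading)
= 4400 * (1 + 0.29)
= 4400 * 1.29
= 5676.0


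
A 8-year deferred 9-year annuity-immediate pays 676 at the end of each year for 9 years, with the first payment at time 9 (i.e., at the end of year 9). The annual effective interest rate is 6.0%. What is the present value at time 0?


PV at time 8 of the 9-year annuity-immediate:
a_n = 676 * (1-(1+0.06)^(-9))/0.06 = 4597.944
Discount back 8 years to time 0:
PV = 4597.944 * (1+0.06)^(-8)
= 4597.944 * 0.627412
= 2884.8069


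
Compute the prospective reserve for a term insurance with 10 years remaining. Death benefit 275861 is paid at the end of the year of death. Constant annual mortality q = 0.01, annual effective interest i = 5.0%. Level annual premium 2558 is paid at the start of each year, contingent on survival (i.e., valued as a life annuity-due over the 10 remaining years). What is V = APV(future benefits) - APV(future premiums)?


v = 1/(1+i) = 0.952381
APV(future benefits) per unit = sum_{k=0}^{9} k_p_x * q * v^(k+1) = 0.074131
APV(future benefits) = 275861 * 0.074131 = 20449.9372
Life annuity-due factor ä_{x:10} = sum_{k=0}^{9} k_p_x * v^k = 7.783788
APV(future premiums) = 2558 * 7.783788 = 19910.9285
V = 20449.9372 - 19910.9285
= 539.0088


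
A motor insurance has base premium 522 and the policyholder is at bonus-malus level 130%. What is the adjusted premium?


adjusted = base * BM_level / 100
= 522 * 130 / 100
= 522 * 1.3
= 678.6


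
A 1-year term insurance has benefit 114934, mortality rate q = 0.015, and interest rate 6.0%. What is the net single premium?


NSP = benefit * q * v
v = 1/(1+i) = 0.943396
NSP = 114934 * 0.015 * 0.943396
= 1626.4245


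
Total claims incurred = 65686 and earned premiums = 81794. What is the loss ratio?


Loss ratio = claims / premiums
= 65686 / 81794
= 0.8031


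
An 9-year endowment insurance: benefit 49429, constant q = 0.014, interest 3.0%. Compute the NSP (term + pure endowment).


Term component = 5110.1016
Pure endowment = 9_p_x * v^9 * benefit = 0.88083 * 0.766417 * 49429 = 33368.6807
NSP = 38478.7823


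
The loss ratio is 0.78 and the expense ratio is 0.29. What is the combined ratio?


Combined ratio = loss ratio + expense ratio
= 0.78 + 0.29
= 1.07


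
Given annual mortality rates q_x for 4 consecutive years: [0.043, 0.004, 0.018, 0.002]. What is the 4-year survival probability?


p_k = 1 - q_k for each year
Survival = product of (1 - q_k)
= 0.957 * 0.996 * 0.982 * 0.998
= 0.9341


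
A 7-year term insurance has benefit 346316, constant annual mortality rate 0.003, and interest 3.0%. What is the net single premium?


NSP = benefit * sum_{k=0}^{n-1} k_p_x * q * v^(k+1)
With constant q=0.003, v=0.970874
Sum = 0.01853
NSP = 346316 * 0.01853
= 6417.2513


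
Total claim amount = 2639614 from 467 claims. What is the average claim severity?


severity = total / number
= 2639614 / 467
= 5652.2784


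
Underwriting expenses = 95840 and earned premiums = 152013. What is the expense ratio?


Expense ratio = expenses / premiums
= 95840 / 152013
= 0.6305


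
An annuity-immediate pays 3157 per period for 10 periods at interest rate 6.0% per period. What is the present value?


PV = PMT * (1 - (1+i)^(-n)) / i
= 3157 * (1 - (1+0.06)^(-10)) / 0.06
= 3157 * (1 - 0.558395) / 0.06
= 3157 * 7.360087
= 23235.7948


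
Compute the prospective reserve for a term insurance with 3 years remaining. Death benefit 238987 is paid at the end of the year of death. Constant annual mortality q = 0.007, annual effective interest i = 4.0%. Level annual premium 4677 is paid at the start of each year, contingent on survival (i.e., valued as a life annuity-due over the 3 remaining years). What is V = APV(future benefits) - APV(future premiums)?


v = 1/(1+i) = 0.961538
APV(future benefits) per unit = sum_{k=0}^{2} k_p_x * q * v^(k+1) = 0.019294
APV(future benefits) = 238987 * 0.019294 = 4610.8998
Life annuity-due factor ä_{x:3} = sum_{k=0}^{2} k_p_x * v^k = 2.866465
APV(future premiums) = 4677 * 2.866465 = 13406.4588
V = 4610.8998 - 13406.4588
= -8795.559


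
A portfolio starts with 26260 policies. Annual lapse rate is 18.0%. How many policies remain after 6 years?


remaining = initial * (1 - lapse)^years
= 26260 * (1 - 0.18)^6
= 26260 * 0.304007
= 7983.2152


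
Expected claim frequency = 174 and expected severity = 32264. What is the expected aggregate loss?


E[S] = E[N] * E[X]
= 174 * 32264
= 5.6139e+06


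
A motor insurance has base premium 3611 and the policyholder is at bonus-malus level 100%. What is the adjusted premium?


adjusted = base * BM_level / 100
= 3611 * 100 / 100
= 3611 * 1.0
= 3611.0


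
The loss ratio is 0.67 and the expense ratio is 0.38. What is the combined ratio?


Combined ratio = loss ratio + expense ratio
= 0.67 + 0.38
= 1.05


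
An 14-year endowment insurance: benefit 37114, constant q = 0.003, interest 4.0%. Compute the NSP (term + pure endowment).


Term component = 1155.6563
Pure endowment = 14_p_x * v^14 * benefit = 0.958809 * 0.577475 * 37114 = 20549.5932
NSP = 21705.2495


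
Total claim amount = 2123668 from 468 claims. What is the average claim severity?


severity = total / number
= 2123668 / 468
= 4537.7521


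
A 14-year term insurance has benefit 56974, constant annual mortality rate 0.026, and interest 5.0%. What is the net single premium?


NSP = benefit * sum_{k=0}^{n-1} k_p_x * q * v^(k+1)
With constant q=0.026, v=0.952381
Sum = 0.222614
NSP = 56974 * 0.222614
= 12683.2286


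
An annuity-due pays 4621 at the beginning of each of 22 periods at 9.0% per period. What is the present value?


PV_due = PMT * (1-(1+i)^(-n))/i * (1+i)
PV_immediate = 43633.448
PV_due = 43633.448 * 1.09
= 47560.4583


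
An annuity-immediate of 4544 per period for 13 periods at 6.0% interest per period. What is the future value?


FV = PMT * ((1+i)^n - 1) / i
= 4544 * ((1.06)^13 - 1) / 0.06
= 4544 * (2.132928 - 1) / 0.06
= 85800.4336


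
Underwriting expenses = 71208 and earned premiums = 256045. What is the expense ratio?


Expense ratio = expenses / premiums
= 71208 / 256045
= 0.2781


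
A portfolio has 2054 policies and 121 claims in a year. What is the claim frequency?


frequency = claims / policies
= 121 / 2054
= 0.0589


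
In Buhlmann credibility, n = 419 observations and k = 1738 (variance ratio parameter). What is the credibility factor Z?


Z = n / (n + k)
= 419 / (419 + 1738)
= 419 / 2157
= 0.1943


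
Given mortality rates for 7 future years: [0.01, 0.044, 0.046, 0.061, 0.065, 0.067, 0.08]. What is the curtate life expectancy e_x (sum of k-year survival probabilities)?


e_x = sum_{k=1}^{n} k_p_x
k_p_x values:
  1_p_x = 0.99
  2_p_x = 0.94644
  3_p_x = 0.902904
  4_p_x = 0.847827
  5_p_x = 0.792718
  6_p_x = 0.739606
  7_p_x = 0.680437
e_x = 5.8999


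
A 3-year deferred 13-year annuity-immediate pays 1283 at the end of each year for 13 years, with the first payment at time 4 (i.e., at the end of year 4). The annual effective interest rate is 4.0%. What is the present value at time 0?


PV at time 3 of the 13-year annuity-immediate:
a_n = 1283 * (1-(1+0.04)^(-13))/0.04 = 12811.5862
Discount back 3 years to time 0:
PV = 12811.5862 * (1+0.04)^(-3)
= 12811.5862 * 0.888996
= 11389.4535


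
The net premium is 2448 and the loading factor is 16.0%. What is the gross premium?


Gross = net * (1 + loading)
= 2448 * (1 + 0.16)
= 2448 * 1.16
= 2839.68


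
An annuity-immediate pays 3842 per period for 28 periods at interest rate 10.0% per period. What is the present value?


PV = PMT * (1 - (1+i)^(-n)) / i
= 3842 * (1 - (1+0.1)^(-28)) / 0.1
= 3842 * (1 - 0.069343) / 0.1
= 3842 * 9.306567
= 35755.8285


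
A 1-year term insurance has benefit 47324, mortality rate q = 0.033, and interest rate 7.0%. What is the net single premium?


NSP = benefit * q * v
v = 1/(1+i) = 0.934579
NSP = 47324 * 0.033 * 0.934579
= 1459.5252


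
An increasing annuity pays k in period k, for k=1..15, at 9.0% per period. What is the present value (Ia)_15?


(Ia)_n = sum_{k=1}^{n} k * v^k, v = 1/(1+i)
v = 0.917431
Sum computed term by term:
(Ia)_15 = 51.8676


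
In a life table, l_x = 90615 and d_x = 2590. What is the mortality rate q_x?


q_x = d_x / l_x
= 2590 / 90615
= 0.0286


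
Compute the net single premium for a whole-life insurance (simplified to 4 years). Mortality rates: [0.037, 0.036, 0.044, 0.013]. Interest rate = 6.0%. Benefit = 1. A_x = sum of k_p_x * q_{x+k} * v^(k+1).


v = 0.943396
Year 0: k_p_x=1.0, q=0.037, term=0.034906
Year 1: k_p_x=0.963, q=0.036, term=0.030854
Year 2: k_p_x=0.928332, q=0.044, term=0.034296
Year 3: k_p_x=0.887485, q=0.013, term=0.009139
A_x = 0.1092


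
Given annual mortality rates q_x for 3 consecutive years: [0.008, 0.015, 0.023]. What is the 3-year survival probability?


p_k = 1 - q_k for each year
Survival = product of (1 - q_k)
= 0.992 * 0.985 * 0.977
= 0.9546


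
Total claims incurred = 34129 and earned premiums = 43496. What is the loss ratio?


Loss ratio = claims / premiums
= 34129 / 43496
= 0.7846


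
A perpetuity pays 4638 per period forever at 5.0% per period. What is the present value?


PV = PMT / i
= 4638 / 0.05
= 92760.0


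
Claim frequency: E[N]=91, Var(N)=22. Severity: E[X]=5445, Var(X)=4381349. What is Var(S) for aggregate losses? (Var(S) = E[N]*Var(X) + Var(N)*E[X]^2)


Var(S) = E[N]*Var(X) + Var(N)*E[X]^2
= 91*4381349 + 22*5445^2
= 398702759 + 652256550
= 1.0510e+09


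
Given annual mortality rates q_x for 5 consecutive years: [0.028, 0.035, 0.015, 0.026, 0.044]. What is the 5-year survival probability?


p_k = 1 - q_k for each year
Survival = product of (1 - q_k)
= 0.972 * 0.965 * 0.985 * 0.974 * 0.956
= 0.8603


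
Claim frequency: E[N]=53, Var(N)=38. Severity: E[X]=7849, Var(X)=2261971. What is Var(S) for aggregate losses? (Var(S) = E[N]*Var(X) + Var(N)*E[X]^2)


Var(S) = E[N]*Var(X) + Var(N)*E[X]^2
= 53*2261971 + 38*7849^2
= 119884463 + 2341058438
= 2.4609e+09


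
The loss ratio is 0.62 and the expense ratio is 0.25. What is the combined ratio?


Combined ratio = loss ratio + expense ratio
= 0.62 + 0.25
= 0.87


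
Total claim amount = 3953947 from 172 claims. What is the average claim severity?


severity = total / number
= 3953947 / 172
= 22988.064


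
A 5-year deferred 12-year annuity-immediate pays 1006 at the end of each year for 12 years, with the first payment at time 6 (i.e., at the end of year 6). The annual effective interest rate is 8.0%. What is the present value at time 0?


PV at time 5 of the 12-year annuity-immediate:
a_n = 1006 * (1-(1+0.08)^(-12))/0.08 = 7581.2945
Discount back 5 years to time 0:
PV = 7581.2945 * (1+0.08)^(-5)
= 7581.2945 * 0.680583
= 5159.7016


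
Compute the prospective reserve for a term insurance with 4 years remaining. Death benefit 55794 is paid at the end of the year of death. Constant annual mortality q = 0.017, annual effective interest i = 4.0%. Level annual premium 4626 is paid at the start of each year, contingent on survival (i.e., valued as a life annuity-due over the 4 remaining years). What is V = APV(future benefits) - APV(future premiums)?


v = 1/(1+i) = 0.961538
APV(future benefits) per unit = sum_{k=0}^{3} k_p_x * q * v^(k+1) = 0.060203
APV(future benefits) = 55794 * 0.060203 = 3358.9641
Life annuity-due factor ä_{x:4} = sum_{k=0}^{3} k_p_x * v^k = 3.683005
APV(future premiums) = 4626 * 3.683005 = 17037.5799
V = 3358.9641 - 17037.5799
= -13678.6159


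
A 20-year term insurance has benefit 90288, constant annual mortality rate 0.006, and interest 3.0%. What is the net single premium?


NSP = benefit * sum_{k=0}^{n-1} k_p_x * q * v^(k+1)
With constant q=0.006, v=0.970874
Sum = 0.084852
NSP = 90288 * 0.084852
= 7661.1041


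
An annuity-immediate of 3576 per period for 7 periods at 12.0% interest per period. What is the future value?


FV = PMT * ((1+i)^n - 1) / i
= 3576 * ((1.12)^7 - 1) / 0.12
= 3576 * (2.210681 - 1) / 0.12
= 36078.3059


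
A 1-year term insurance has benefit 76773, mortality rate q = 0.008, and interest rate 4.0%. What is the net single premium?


NSP = benefit * q * v
v = 1/(1+i) = 0.961538
NSP = 76773 * 0.008 * 0.961538
= 590.5615


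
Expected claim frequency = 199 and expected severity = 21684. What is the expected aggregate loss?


E[S] = E[N] * E[X]
= 199 * 21684
= 4.3151e+06


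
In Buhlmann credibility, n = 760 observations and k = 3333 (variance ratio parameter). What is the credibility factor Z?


Z = n / (n + k)
= 760 / (760 + 3333)
= 760 / 4093
= 0.1857


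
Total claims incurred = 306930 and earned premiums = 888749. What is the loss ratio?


Loss ratio = claims / premiums
= 306930 / 888749
= 0.3454


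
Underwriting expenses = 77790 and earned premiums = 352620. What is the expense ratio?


Expense ratio = expenses / premiums
= 77790 / 352620
= 0.2206


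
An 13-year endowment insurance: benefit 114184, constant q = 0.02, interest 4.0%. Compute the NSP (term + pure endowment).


Term component = 20482.5193
Pure endowment = 13_p_x * v^13 * benefit = 0.769022 * 0.600574 * 114184 = 52736.442
NSP = 73218.9614


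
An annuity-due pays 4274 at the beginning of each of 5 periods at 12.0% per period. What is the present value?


PV_due = PMT * (1-(1+i)^(-n))/i * (1+i)
PV_immediate = 15406.8135
PV_due = 15406.8135 * 1.12
= 17255.6311


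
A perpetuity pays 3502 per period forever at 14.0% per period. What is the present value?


PV = PMT / i
= 3502 / 0.14
= 25014.2857


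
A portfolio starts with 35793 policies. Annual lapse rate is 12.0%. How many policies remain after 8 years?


remaining = initial * (1 - lapse)^years
= 35793 * (1 - 0.12)^8
= 35793 * 0.359635
= 12872.3985


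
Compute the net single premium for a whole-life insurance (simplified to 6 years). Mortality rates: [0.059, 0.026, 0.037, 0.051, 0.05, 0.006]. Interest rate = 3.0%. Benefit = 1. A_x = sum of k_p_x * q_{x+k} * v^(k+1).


v = 0.970874
Year 0: k_p_x=1.0, q=0.059, term=0.057282
Year 1: k_p_x=0.941, q=0.026, term=0.023062
Year 2: k_p_x=0.916534, q=0.037, term=0.031034
Year 3: k_p_x=0.882622, q=0.051, term=0.039994
Year 4: k_p_x=0.837609, q=0.05, term=0.036126
Year 5: k_p_x=0.795728, q=0.006, term=0.003998
A_x = 0.1915


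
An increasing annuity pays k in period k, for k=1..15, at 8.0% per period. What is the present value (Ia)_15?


(Ia)_n = sum_{k=1}^{n} k * v^k, v = 1/(1+i)
v = 0.925926
Sum computed term by term:
(Ia)_15 = 56.4451


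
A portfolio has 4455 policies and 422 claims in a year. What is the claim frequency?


frequency = claims / policies
= 422 / 4455
= 0.0947


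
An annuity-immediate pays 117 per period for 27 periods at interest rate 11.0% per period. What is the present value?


PV = PMT * (1 - (1+i)^(-n)) / i
= 117 * (1 - (1+0.11)^(-27)) / 0.11
= 117 * (1 - 0.059742) / 0.11
= 117 * 8.5478
= 1000.0926


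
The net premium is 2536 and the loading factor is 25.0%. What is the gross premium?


Gross = net * (1 + loading)
= 2536 * (1 + 0.25)
= 2536 * 1.25
= 3170.0


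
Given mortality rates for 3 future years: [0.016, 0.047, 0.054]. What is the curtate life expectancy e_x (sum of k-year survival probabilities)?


e_x = sum_{k=1}^{n} k_p_x
k_p_x values:
  1_p_x = 0.984
  2_p_x = 0.937752
  3_p_x = 0.887113
e_x = 2.8089


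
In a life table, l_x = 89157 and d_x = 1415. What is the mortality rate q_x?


q_x = d_x / l_x
= 1415 / 89157
= 0.0159


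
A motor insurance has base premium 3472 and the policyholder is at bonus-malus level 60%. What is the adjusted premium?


adjusted = base * BM_level / 100
= 3472 * 60 / 100
= 3472 * 0.6
= 2083.2


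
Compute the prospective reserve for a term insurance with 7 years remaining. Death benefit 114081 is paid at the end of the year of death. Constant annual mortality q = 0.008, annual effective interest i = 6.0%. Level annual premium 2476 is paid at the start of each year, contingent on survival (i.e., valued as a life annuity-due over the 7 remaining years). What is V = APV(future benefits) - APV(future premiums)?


v = 1/(1+i) = 0.943396
APV(future benefits) per unit = sum_{k=0}^{6} k_p_x * q * v^(k+1) = 0.043683
APV(future benefits) = 114081 * 0.043683 = 4983.3811
Life annuity-due factor ä_{x:7} = sum_{k=0}^{6} k_p_x * v^k = 5.787975
APV(future premiums) = 2476 * 5.787975 = 14331.0267
V = 4983.3811 - 14331.0267
= -9347.6455


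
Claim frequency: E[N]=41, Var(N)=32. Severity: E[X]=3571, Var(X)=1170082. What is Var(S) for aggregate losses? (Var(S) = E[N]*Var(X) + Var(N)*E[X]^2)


Var(S) = E[N]*Var(X) + Var(N)*E[X]^2
= 41*1170082 + 32*3571^2
= 47973362 + 408065312
= 4.5604e+08


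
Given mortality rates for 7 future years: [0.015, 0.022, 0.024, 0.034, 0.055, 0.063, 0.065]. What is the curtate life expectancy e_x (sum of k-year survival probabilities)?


e_x = sum_{k=1}^{n} k_p_x
k_p_x values:
  1_p_x = 0.985
  2_p_x = 0.96333
  3_p_x = 0.94021
  4_p_x = 0.908243
  5_p_x = 0.85829
  6_p_x = 0.804217
  7_p_x = 0.751943
e_x = 6.2112


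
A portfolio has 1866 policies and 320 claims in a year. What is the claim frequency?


frequency = claims / policies
= 320 / 1866
= 0.1715


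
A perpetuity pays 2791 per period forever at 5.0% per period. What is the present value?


PV = PMT / i
= 2791 / 0.05
= 55820.0


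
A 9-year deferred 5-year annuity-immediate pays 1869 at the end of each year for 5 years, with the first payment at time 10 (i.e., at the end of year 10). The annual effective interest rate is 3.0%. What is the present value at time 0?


PV at time 9 of the 5-year annuity-immediate:
a_n = 1869 * (1-(1+0.03)^(-5))/0.03 = 8559.4727
Discount back 9 years to time 0:
PV = 8559.4727 * (1+0.03)^(-9)
= 8559.4727 * 0.766417
= 6560.1231


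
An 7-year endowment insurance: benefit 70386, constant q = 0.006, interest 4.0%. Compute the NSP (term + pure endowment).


Term component = 2491.9393
Pure endowment = 7_p_x * v^7 * benefit = 0.958748 * 0.759918 * 70386 = 51281.1317
NSP = 53773.071


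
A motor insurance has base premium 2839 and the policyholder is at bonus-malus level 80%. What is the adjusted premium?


adjusted = base * BM_level / 100
= 2839 * 80 / 100
= 2839 * 0.8
= 2271.2


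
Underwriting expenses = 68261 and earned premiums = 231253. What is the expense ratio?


Expense ratio = expenses / premiums
= 68261 / 231253
= 0.2952


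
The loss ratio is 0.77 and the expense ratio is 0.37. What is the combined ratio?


Combined ratio = loss ratio + expense ratio
= 0.77 + 0.37
= 1.14


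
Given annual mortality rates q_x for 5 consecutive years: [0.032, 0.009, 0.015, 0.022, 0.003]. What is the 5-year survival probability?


p_k = 1 - q_k for each year
Survival = product of (1 - q_k)
= 0.968 * 0.991 * 0.985 * 0.978 * 0.997
= 0.9213


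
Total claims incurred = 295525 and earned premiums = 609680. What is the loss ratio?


Loss ratio = claims / premiums
= 295525 / 609680
= 0.4847


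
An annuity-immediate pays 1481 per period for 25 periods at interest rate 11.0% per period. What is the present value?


PV = PMT * (1 - (1+i)^(-n)) / i
= 1481 * (1 - (1+0.11)^(-25)) / 0.11
= 1481 * (1 - 0.073608) / 0.11
= 1481 * 8.421745
= 12472.6038


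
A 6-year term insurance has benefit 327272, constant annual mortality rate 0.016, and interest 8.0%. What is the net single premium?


NSP = benefit * sum_{k=0}^{n-1} k_p_x * q * v^(k+1)
With constant q=0.016, v=0.925926
Sum = 0.071326
NSP = 327272 * 0.071326
= 23343.1016


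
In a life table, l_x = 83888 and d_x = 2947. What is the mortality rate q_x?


q_x = d_x / l_x
= 2947 / 83888
= 0.0351


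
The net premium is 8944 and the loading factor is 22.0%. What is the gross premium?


Gross = net * (1 + loading)
= 8944 * (1 + 0.22)
= 8944 * 1.22
= 10911.68


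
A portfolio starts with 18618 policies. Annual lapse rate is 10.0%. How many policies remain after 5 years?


remaining = initial * (1 - lapse)^years
= 18618 * (1 - 0.1)^5
= 18618 * 0.59049
= 10993.7428


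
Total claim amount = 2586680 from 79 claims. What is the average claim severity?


severity = total / number
= 2586680 / 79
= 32742.7848


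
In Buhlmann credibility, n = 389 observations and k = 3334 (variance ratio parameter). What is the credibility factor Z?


Z = n / (n + k)
= 389 / (389 + 3334)
= 389 / 3723
= 0.1045


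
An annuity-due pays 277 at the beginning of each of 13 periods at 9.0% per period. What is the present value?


PV_due = PMT * (1-(1+i)^(-n))/i * (1+i)
PV_immediate = 2073.8724
PV_due = 2073.8724 * 1.09
= 2260.5209


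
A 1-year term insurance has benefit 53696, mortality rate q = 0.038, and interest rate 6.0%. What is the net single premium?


NSP = benefit * q * v
v = 1/(1+i) = 0.943396
NSP = 53696 * 0.038 * 0.943396
= 1924.9509


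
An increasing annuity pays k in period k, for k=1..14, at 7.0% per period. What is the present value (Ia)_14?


(Ia)_n = sum_{k=1}^{n} k * v^k, v = 1/(1+i)
v = 0.934579
Sum computed term by term:
(Ia)_14 = 56.1173


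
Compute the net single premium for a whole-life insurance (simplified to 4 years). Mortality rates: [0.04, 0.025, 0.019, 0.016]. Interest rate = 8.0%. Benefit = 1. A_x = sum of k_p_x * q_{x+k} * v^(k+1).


v = 0.925926
Year 0: k_p_x=1.0, q=0.04, term=0.037037
Year 1: k_p_x=0.96, q=0.025, term=0.020576
Year 2: k_p_x=0.936, q=0.019, term=0.014118
Year 3: k_p_x=0.918216, q=0.016, term=0.010799
A_x = 0.0825


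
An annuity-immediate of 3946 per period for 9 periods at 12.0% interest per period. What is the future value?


FV = PMT * ((1+i)^n - 1) / i
= 3946 * ((1.12)^9 - 1) / 0.12
= 3946 * (2.773079 - 1) / 0.12
= 58304.7398


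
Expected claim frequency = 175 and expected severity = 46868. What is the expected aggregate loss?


E[S] = E[N] * E[X]
= 175 * 46868
= 8.2019e+06


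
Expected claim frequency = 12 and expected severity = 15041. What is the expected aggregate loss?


E[S] = E[N] * E[X]
= 12 * 15041
= 180492


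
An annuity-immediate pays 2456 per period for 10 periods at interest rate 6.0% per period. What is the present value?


PV = PMT * (1 - (1+i)^(-n)) / i
= 2456 * (1 - (1+0.06)^(-10)) / 0.06
= 2456 * (1 - 0.558395) / 0.06
= 2456 * 7.360087
= 18076.3738


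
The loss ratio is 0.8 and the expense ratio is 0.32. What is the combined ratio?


Combined ratio = loss ratio + expense ratio
= 0.8 + 0.32
= 1.12


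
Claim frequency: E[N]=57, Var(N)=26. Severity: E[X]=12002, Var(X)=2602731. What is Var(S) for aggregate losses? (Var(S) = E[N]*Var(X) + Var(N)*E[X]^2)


Var(S) = E[N]*Var(X) + Var(N)*E[X]^2
= 57*2602731 + 26*12002^2
= 148355667 + 3745248104
= 3.8936e+09


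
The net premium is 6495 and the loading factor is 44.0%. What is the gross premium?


Gross = net * (1 + loading)
= 6495 * (1 + 0.44)
= 6495 * 1.44
= 9352.8


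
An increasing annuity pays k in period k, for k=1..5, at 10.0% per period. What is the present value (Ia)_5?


(Ia)_n = sum_{k=1}^{n} k * v^k, v = 1/(1+i)
v = 0.909091
Sum computed term by term:
(Ia)_5 = 10.6526


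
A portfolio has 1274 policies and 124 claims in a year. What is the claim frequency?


frequency = claims / policies
= 124 / 1274
= 0.0973


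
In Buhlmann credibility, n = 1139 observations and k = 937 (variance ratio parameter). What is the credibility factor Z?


Z = n / (n + k)
= 1139 / (1139 + 937)
= 1139 / 2076
= 0.5487


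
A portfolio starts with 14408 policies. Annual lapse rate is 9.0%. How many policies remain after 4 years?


remaining = initial * (1 - lapse)^years
= 14408 * (1 - 0.09)^4
= 14408 * 0.68575
= 9880.2804


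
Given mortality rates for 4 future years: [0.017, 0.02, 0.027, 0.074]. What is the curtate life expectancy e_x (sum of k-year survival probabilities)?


e_x = sum_{k=1}^{n} k_p_x
k_p_x values:
  1_p_x = 0.983
  2_p_x = 0.96334
  3_p_x = 0.93733
  4_p_x = 0.867967
e_x = 3.7516


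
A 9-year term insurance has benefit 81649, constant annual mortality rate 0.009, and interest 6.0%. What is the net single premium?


NSP = benefit * sum_{k=0}^{n-1} k_p_x * q * v^(k+1)
With constant q=0.009, v=0.943396
Sum = 0.059264
NSP = 81649 * 0.059264
= 4838.8225


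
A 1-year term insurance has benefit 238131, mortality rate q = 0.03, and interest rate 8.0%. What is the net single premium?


NSP = benefit * q * v
v = 1/(1+i) = 0.925926
NSP = 238131 * 0.03 * 0.925926
= 6614.75


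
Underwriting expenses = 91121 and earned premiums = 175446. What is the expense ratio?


Expense ratio = expenses / premiums
= 91121 / 175446
= 0.5194


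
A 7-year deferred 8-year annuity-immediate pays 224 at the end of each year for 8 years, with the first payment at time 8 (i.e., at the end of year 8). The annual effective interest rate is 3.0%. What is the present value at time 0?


PV at time 7 of the 8-year annuity-immediate:
a_n = 224 * (1-(1+0.03)^(-8))/0.03 = 1572.4111
Discount back 7 years to time 0:
PV = 1572.4111 * (1+0.03)^(-7)
= 1572.4111 * 0.813092
= 1278.5141


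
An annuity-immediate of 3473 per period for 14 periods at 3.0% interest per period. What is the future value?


FV = PMT * ((1+i)^n - 1) / i
= 3473 * ((1.03)^14 - 1) / 0.03
= 3473 * (1.51259 - 1) / 0.03
= 59340.8038


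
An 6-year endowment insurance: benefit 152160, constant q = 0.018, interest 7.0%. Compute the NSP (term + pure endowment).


Term component = 12526.0496
Pure endowment = 6_p_x * v^6 * benefit = 0.896745 * 0.666342 * 152160 = 90921.5352
NSP = 103447.5848


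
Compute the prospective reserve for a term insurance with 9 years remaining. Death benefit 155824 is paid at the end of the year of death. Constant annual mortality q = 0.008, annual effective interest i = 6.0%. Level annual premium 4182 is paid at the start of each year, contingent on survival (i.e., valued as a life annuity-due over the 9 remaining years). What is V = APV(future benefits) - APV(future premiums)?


v = 1/(1+i) = 0.943396
APV(future benefits) per unit = sum_{k=0}^{8} k_p_x * q * v^(k+1) = 0.052868
APV(future benefits) = 155824 * 0.052868 = 8238.1334
Life annuity-due factor ä_{x:9} = sum_{k=0}^{8} k_p_x * v^k = 7.005036
APV(future premiums) = 4182 * 7.005036 = 29295.0591
V = 8238.1334 - 29295.0591
= -21056.9257


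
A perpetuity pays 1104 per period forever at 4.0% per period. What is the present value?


PV = PMT / i
= 1104 / 0.04
= 27600.0


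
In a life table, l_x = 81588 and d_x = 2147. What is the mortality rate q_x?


q_x = d_x / l_x
= 2147 / 81588
= 0.0263


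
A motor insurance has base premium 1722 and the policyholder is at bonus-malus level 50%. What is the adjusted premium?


adjusted = base * BM_level / 100
= 1722 * 50 / 100
= 1722 * 0.5
= 861.0


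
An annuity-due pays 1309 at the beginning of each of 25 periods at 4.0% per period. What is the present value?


PV_due = PMT * (1-(1+i)^(-n))/i * (1+i)
PV_immediate = 20449.3026
PV_due = 20449.3026 * 1.04
= 21267.2748


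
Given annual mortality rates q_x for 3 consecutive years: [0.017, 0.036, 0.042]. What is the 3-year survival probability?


p_k = 1 - q_k for each year
Survival = product of (1 - q_k)
= 0.983 * 0.964 * 0.958
= 0.9078


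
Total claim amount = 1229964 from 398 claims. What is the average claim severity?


severity = total / number
= 1229964 / 398
= 3090.3618


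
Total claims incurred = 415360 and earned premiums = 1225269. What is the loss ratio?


Loss ratio = claims / premiums
= 415360 / 1225269
= 0.339
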